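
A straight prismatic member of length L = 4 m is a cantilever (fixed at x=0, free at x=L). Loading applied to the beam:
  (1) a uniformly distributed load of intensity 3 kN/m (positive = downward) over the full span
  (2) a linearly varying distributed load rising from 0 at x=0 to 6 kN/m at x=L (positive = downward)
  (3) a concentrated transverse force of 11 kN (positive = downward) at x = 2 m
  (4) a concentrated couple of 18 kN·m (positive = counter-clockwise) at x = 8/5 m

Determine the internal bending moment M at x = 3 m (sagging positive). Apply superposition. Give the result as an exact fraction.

M(3) = -17/4 kN·m

Load 1 — uniform load w=3 kN/m over full span:
  M_1 = -w(L-x)²/2 = -3·(4-3)²/2 = -3/2 kN·m
Load 2 — triangular load w₀=6 kN/m (0→w₀ over full span):
  M_2 = w₀Lx/2 - w₀L²/3 - w₀x³/(6L) = 6·4·3/2 - 6·4²/3 - 6·3³/(6·4) = -11/4 kN·m
Load 3 — point force P=11 kN at a=2 m (b=L-a=2):
  M_3 = 0  [x>a] = 0 kN·m
Load 4 — applied couple M₀=18 kN·m at a=8/5 m (b=L-a=12/5):
  M_4 = 0  [x>a] = 0 kN·m
Superposition: M = Σ M_i = -17/4 kN·m ≈ -4.250000 kN·m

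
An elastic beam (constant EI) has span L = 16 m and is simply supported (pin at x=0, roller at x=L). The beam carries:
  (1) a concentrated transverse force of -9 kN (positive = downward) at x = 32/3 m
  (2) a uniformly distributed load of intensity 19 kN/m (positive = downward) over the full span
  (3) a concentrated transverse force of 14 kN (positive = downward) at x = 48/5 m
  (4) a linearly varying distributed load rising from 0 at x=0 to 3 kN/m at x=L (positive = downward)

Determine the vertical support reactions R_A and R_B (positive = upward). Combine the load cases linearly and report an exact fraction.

R_A = 813/5 kN, R_B = 852/5 kN

Load 1 — point force P=-9 kN at a=32/3 m (b=L-a=16/3):
  R_A = Pb/L = (-9)·(16/3)/16 = -3 kN
  R_B = Pa/L = (-9)·(32/3)/16 = -6 kN
Load 2 — uniform load w=19 kN/m over full span:
  R_A = wL/2 = 19·16/2 = 152 kN
  R_B = wL/2 = 19·16/2 = 152 kN
Load 3 — point force P=14 kN at a=48/5 m (b=L-a=32/5):
  R_A = Pb/L = 14·(32/5)/16 = 28/5 kN
  R_B = Pa/L = 14·(48/5)/16 = 42/5 kN
Load 4 — triangular load w₀=3 kN/m (0→w₀ over full span):
  R_A = w₀L/6 = 3·16/6 = 8 kN
  R_B = w₀L/3 = 3·16/3 = 16 kN
Superposition: R_A = 813/5 kN, R_B = 852/5 kN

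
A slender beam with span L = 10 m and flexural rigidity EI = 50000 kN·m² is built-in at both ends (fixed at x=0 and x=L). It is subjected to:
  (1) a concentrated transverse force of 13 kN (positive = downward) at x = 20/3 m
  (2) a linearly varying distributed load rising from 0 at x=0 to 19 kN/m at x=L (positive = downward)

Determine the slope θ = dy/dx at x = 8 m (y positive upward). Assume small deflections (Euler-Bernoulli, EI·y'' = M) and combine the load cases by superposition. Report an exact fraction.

Load 1 — point force P=13 kN at a=20/3 m (b=L-a=10/3):
  θ_1 = Pa²(L-x)(2bL-(3b+a)(L-x))/(2L³EI)  [x>a] = 13·(20/3)²·(10-8)·(2·(10/3)·10-(3·(10/3)+(20/3))·(10-8))/(2·10³·50000) = 13/33750 rad
Load 2 — triangular load w₀=19 kN/m (0→w₀ over full span):
  θ_2 = -w₀(2x(L-x)(L-2x)(x+2L)+x²(L-x)²)/(120LEI) = -19·(2·8·(10-8)·(10-2·8)·(8+2·10)+8²·(10-8)²)/(120·10·50000) = 76/46875 rad
Superposition: θ = Σ θ_i = 1693/843750 rad ≈ 0.002007 rad

θ(8) = 1693/843750 rad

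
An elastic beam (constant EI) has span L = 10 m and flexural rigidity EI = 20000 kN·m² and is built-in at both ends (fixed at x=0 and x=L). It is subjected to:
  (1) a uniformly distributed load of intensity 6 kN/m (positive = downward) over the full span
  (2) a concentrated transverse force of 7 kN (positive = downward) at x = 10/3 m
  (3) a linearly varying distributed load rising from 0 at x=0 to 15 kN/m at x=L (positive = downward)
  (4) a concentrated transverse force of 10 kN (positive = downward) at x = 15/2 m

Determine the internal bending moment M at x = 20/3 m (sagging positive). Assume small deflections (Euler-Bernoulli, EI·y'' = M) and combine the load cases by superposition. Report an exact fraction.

Load 1 — uniform load w=6 kN/m over full span:
  M_1 = wLx/2 - wL²/12 - wx²/2 = 6·10·(20/3)/2 - 6·10²/12 - 6·(20/3)²/2 = 50/3 kN·m
Load 2 — point force P=7 kN at a=10/3 m (b=L-a=20/3):
  M_2 = Pa²(a+3b)(L-x)/L³ - Pa²b/L²  [x>a] = 7·(10/3)²·((10/3)+3·(20/3))·(10-(20/3))/10³ - 7·(10/3)²·(20/3)/10² = 70/81 kN·m
Load 3 — triangular load w₀=15 kN/m (0→w₀ over full span):
  M_3 = 3w₀Lx/20 - w₀L²/30 - w₀x³/(6L) = 3·15·10·(20/3)/20 - 15·10²/30 - 15·(20/3)³/(6·10) = 700/27 kN·m
Load 4 — point force P=10 kN at a=15/2 m (b=L-a=5/2):
  M_4 = Pb²(3a+b)x/L³ - Pab²/L²  [x≤a] = 10·(5/2)²·(3·(15/2)+(5/2))·(20/3)/10³ - 10·(15/2)·(5/2)²/10² = 275/48 kN·m
Superposition: M = Σ M_i = 63745/1296 kN·m ≈ 49.185957 kN·m

M(20/3) = 63745/1296 kN·m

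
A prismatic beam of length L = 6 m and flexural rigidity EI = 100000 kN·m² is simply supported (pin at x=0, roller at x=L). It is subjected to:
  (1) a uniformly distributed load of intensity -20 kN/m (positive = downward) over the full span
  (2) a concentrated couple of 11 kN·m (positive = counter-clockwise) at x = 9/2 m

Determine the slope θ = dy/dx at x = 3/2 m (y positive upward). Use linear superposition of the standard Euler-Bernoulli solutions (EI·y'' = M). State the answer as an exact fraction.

Load 1 — uniform load w=-20 kN/m over full span:
  θ_1 = -w(L³-6Lx²+4x³)/(24EI) = -(-20)·(6³-6·6·(3/2)²+4·(3/2)³)/(24·100000) = 99/80000 rad
Load 2 — applied couple M₀=11 kN·m at a=9/2 m (b=L-a=3/2):
  θ_2 = (M₀x²/(2L)+C₁)/EI  [x≤a] with C₁=M₀(3b²-L²)/(6L)=-143/16 = (11·(3/2)²/(2·6)+(-143/16))/100000 = -11/160000 rad
Superposition: θ = Σ θ_i = 187/160000 rad ≈ 0.001169 rad

θ(3/2) = 187/160000 rad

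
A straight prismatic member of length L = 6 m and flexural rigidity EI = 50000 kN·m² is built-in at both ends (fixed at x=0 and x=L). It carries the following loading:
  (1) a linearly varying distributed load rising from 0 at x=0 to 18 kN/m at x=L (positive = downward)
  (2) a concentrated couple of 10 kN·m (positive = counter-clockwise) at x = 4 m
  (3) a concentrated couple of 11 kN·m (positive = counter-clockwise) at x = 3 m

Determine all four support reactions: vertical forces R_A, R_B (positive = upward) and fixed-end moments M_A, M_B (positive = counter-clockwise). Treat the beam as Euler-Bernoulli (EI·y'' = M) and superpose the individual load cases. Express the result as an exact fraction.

Load 1 — triangular load w₀=18 kN/m (0→w₀ over full span):
  R_A = 3w₀L/20 = 3·18·6/20 = 81/5 kN
  M_A = w₀L²/30 = 18·6²/30 = 108/5 kN·m
  R_B = 7w₀L/20 = 7·18·6/20 = 189/5 kN
  M_B = -w₀L²/20 = -18·6²/20 = -162/5 kN·m
Load 2 — applied couple M₀=10 kN·m at a=4 m (b=L-a=2):
  R_A = 6M₀ab/L³ = 6·10·4·2/6³ = 20/9 kN
  M_A = M₀b(2a-b)/L² = 10·2·(2·4-2)/6² = 10/3 kN·m
  R_B = -6M₀ab/L³ = -6·10·4·2/6³ = -20/9 kN
  M_B = M₀a(2b-a)/L² = 10·4·(2·2-4)/6² = 0 kN·m
Load 3 — applied couple M₀=11 kN·m at a=3 m (b=L-a=3):
  R_A = 6M₀ab/L³ = 6·11·3·3/6³ = 11/4 kN
  M_A = M₀b(2a-b)/L² = 11·3·(2·3-3)/6² = 11/4 kN·m
  R_B = -6M₀ab/L³ = -6·11·3·3/6³ = -11/4 kN
  M_B = M₀a(2b-a)/L² = 11·3·(2·3-3)/6² = 11/4 kN·m
Superposition: R_A = 3811/180 kN, M_A = 1661/60 kN·m, R_B = 5909/180 kN, M_B = -593/20 kN·m

R_A = 3811/180 kN, M_A = 1661/60 kN·m, R_B = 5909/180 kN, M_B = -593/20 kN·m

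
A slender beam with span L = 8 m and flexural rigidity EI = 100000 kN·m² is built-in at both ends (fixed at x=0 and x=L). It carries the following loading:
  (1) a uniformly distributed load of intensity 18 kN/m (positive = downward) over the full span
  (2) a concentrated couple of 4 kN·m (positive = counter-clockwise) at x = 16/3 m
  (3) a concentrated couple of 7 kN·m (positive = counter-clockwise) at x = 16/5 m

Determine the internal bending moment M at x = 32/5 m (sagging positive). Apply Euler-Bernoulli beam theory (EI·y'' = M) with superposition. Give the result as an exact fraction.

Load 1 — uniform load w=18 kN/m over full span:
  M_1 = wLx/2 - wL²/12 - wx²/2 = 18·8·(32/5)/2 - 18·8²/12 - 18·(32/5)²/2 = -96/25 kN·m
Load 2 — applied couple M₀=4 kN·m at a=16/3 m (b=L-a=8/3):
  M_2 = R_Ax - M_A - M₀  [x>a] with R_A=2/3, M_A=4/3 = (2/3)·(32/5) - (4/3) - 4 = -16/15 kN·m
Load 3 — applied couple M₀=7 kN·m at a=16/5 m (b=L-a=24/5):
  M_3 = R_Ax - M_A - M₀  [x>a] with R_A=63/50, M_A=21/25 = (63/50)·(32/5) - (21/25) - 7 = 28/125 kN·m
Superposition: M = Σ M_i = -1756/375 kN·m ≈ -4.682667 kN·m

M(32/5) = -1756/375 kN·m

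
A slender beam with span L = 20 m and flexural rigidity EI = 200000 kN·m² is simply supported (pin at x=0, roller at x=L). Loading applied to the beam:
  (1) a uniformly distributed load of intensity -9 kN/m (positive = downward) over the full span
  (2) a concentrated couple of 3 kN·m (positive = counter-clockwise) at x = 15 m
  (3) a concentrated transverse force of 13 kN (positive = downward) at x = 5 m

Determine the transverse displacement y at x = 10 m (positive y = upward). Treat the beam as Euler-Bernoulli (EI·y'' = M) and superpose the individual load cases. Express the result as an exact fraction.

y(10) = 4129/48000 m

Load 1 — uniform load w=-9 kN/m over full span:
  y_1 = -wx(L³-2Lx²+x³)/(24EI) = -(-9)·10·(20³-2·20·10²+10³)/(24·200000) = 3/32 m
Load 2 — applied couple M₀=3 kN·m at a=15 m (b=L-a=5):
  y_2 = (M₀x³/(6L)+C₁x)/EI  [x≤a] with C₁=M₀(3b²-L²)/(6L)=-65/8 = (3·10³/(6·20)+(-65/8)·10)/200000 = -9/32000 m
Load 3 — point force P=13 kN at a=5 m (b=L-a=15):
  y_3 = -Pa(L-x)(2Lx-a²-x²)/(6LEI)  [x>a] = -13·5·(20-10)·(2·20·10-5²-10²)/(6·20·200000) = -143/19200 m
Superposition: y = Σ y_i = 4129/48000 m ≈ 0.086021 m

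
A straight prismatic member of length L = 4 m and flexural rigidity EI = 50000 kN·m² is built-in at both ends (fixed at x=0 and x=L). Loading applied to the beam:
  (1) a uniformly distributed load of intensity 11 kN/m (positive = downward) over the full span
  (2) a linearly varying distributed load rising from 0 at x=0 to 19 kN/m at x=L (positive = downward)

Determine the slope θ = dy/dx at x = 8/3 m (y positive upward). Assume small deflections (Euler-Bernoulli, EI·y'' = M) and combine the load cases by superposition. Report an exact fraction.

θ(8/3) = 596/3796875 rad

Load 1 — uniform load w=11 kN/m over full span:
  θ_1 = -wx(L-x)(L-2x)/(12EI) = -11·(8/3)·(4-(8/3))·(4-2·(8/3))/(12·50000) = 22/253125 rad
Load 2 — triangular load w₀=19 kN/m (0→w₀ over full span):
  θ_2 = -w₀(2x(L-x)(L-2x)(x+2L)+x²(L-x)²)/(120LEI) = -19·(2·(8/3)·(4-(8/3))·(4-2·(8/3))·((8/3)+2·4)+(8/3)²·(4-(8/3))²)/(120·4·50000) = 266/3796875 rad
Superposition: θ = Σ θ_i = 596/3796875 rad ≈ 0.000157 rad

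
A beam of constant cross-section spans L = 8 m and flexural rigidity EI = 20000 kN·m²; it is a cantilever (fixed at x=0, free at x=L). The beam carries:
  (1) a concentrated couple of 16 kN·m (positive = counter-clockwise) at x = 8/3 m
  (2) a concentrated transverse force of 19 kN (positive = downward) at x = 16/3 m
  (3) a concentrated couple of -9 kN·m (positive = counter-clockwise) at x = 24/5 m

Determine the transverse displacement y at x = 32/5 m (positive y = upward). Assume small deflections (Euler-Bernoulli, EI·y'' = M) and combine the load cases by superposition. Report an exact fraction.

y(32/5) = -15259/253125 m

Load 1 — applied couple M₀=16 kN·m at a=8/3 m (b=L-a=16/3):
  y_1 = M₀a(2x-a)/(2EI)  [x>a] = 16·(8/3)·(2·(32/5)-(8/3))/(2·20000) = 304/28125 m
Load 2 — point force P=19 kN at a=16/3 m (b=L-a=8/3):
  y_2 = -Pa²(3x-a)/(6EI)  [x>a] = -19·(16/3)²·(3·(32/5)-(16/3))/(6·20000) = -15808/253125 m
Load 3 — applied couple M₀=-9 kN·m at a=24/5 m (b=L-a=16/5):
  y_3 = M₀a(2x-a)/(2EI)  [x>a] = (-9)·(24/5)·(2·(32/5)-(24/5))/(2·20000) = -27/3125 m
Superposition: y = Σ y_i = -15259/253125 m ≈ -0.060282 m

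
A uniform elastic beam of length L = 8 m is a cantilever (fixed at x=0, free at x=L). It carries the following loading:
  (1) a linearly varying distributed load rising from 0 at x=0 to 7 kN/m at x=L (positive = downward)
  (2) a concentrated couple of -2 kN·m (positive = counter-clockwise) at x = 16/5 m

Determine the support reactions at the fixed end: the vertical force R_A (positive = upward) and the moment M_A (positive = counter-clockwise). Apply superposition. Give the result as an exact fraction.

Load 1 — triangular load w₀=7 kN/m (0→w₀ over full span):
  R_A = w₀L/2 = 7·8/2 = 28 kN
  M_A = w₀L²/3 = 7·8²/3 = 448/3 kN·m
Load 2 — applied couple M₀=-2 kN·m at a=16/5 m (b=L-a=24/5):
  R_A = 0 kN
  M_A = -M₀ = -(-2) = 2 kN·m
Superposition: R_A = 28 kN, M_A = 454/3 kN·m

R_A = 28 kN, M_A = 454/3 kN·m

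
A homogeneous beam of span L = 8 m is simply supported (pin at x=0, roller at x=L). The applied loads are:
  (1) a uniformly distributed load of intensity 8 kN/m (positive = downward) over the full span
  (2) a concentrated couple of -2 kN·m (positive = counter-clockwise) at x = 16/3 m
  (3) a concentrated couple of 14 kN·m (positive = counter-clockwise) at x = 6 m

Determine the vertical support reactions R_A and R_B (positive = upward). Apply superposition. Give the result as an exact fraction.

R_A = 67/2 kN, R_B = 61/2 kN

Load 1 — uniform load w=8 kN/m over full span:
  R_A = wL/2 = 8·8/2 = 32 kN
  R_B = wL/2 = 8·8/2 = 32 kN
Load 2 — applied couple M₀=-2 kN·m at a=16/3 m (b=L-a=8/3):
  R_A = M₀/L = (-2)/8 = -1/4 kN
  R_B = -M₀/L = -(-2)/8 = 1/4 kN
Load 3 — applied couple M₀=14 kN·m at a=6 m (b=L-a=2):
  R_A = M₀/L = 14/8 = 7/4 kN
  R_B = -M₀/L = -14/8 = -7/4 kN
Superposition: R_A = 67/2 kN, R_B = 61/2 kN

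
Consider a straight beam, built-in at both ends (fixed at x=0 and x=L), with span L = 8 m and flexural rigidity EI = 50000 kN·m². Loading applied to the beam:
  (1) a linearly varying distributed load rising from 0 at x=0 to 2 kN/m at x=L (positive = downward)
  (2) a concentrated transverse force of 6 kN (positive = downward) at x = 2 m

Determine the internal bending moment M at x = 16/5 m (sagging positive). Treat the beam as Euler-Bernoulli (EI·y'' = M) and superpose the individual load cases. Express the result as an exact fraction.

M(16/5) = 2149/500 kN·m

Load 1 — triangular load w₀=2 kN/m (0→w₀ over full span):
  M_1 = 3w₀Lx/20 - w₀L²/30 - w₀x³/(6L) = 3·2·8·(16/5)/20 - 2·8²/30 - 2·(16/5)³/(6·8) = 256/125 kN·m
Load 2 — point force P=6 kN at a=2 m (b=L-a=6):
  M_2 = Pa²(a+3b)(L-x)/L³ - Pa²b/L²  [x>a] = 6·2²·(2+3·6)·(8-(16/5))/8³ - 6·2²·6/8² = 9/4 kN·m
Superposition: M = Σ M_i = 2149/500 kN·m ≈ 4.298000 kN·m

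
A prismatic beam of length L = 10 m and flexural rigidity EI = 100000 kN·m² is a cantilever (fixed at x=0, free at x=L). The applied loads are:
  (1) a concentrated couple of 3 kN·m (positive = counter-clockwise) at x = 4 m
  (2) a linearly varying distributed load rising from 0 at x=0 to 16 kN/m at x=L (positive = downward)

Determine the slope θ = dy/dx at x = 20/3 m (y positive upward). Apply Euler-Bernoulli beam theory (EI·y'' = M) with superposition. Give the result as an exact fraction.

Load 1 — applied couple M₀=3 kN·m at a=4 m (b=L-a=6):
  θ_1 = M₀a/EI  [x>a] = 3·4/100000 = 3/25000 rad
Load 2 — triangular load w₀=16 kN/m (0→w₀ over full span):
  θ_2 = (w₀Lx²/4-w₀L²x/3-w₀x⁴/(24L))/EI = (16·10·(20/3)²/4-16·10²·(20/3)/3-16·(20/3)⁴/(24·10))/100000 = -116/6075 rad
Superposition: θ = Σ θ_i = -115271/6075000 rad ≈ -0.018975 rad

θ(20/3) = -115271/6075000 rad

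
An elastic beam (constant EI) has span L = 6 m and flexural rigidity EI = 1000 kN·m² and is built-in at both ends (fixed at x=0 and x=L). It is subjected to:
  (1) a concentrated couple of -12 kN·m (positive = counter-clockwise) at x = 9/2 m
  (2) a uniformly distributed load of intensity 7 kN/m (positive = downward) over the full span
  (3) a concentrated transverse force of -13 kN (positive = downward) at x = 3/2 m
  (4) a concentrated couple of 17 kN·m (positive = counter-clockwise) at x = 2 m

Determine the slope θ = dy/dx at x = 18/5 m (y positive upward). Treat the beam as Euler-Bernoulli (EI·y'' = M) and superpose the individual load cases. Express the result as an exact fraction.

Load 1 — applied couple M₀=-12 kN·m at a=9/2 m (b=L-a=3/2):
  θ_1 = (R_Ax²/2 - M_Ax)/EI  [x≤a] with R_A=-9/4, M_A=-15/4 = ((-9/4)·(18/5)²/2 - (-15/4)·(18/5))/1000 = -27/25000 rad
Load 2 — uniform load w=7 kN/m over full span:
  θ_2 = -wx(L-x)(L-2x)/(12EI) = -7·(18/5)·(6-(18/5))·(6-2·(18/5))/(12·1000) = 189/31250 rad
Load 3 — point force P=-13 kN at a=3/2 m (b=L-a=9/2):
  θ_3 = Pa²(L-x)(2bL-(3b+a)(L-x))/(2L³EI)  [x>a] = (-13)·(3/2)²·(6-(18/5))·(2·(9/2)·6-(3·(9/2)+(3/2))·(6-(18/5)))/(2·6³·1000) = -117/40000 rad
Load 4 — applied couple M₀=17 kN·m at a=2 m (b=L-a=4):
  θ_4 = (R_Ax²/2 - M_Ax - M₀(x-a))/EI  [x>a] with R_A=34/9, M_A=0 = ((34/9)·(18/5)²/2 - 0·(18/5) - 17·((18/5)-2))/1000 = -17/6250 rad
Superposition: θ = Σ θ_i = -677/1000000 rad ≈ -0.000677 rad

θ(18/5) = -677/1000000 rad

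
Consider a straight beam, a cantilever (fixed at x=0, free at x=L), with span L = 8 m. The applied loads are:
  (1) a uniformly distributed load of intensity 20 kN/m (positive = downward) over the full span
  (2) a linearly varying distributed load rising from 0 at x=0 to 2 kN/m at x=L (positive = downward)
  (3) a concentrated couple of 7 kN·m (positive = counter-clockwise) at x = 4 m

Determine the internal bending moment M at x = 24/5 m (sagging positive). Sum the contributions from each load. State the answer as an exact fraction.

M(24/5) = -41728/375 kN·m

Load 1 — uniform load w=20 kN/m over full span:
  M_1 = -w(L-x)²/2 = -20·(8-(24/5))²/2 = -512/5 kN·m
Load 2 — triangular load w₀=2 kN/m (0→w₀ over full span):
  M_2 = w₀Lx/2 - w₀L²/3 - w₀x³/(6L) = 2·8·(24/5)/2 - 2·8²/3 - 2·(24/5)³/(6·8) = -3328/375 kN·m
Load 3 — applied couple M₀=7 kN·m at a=4 m (b=L-a=4):
  M_3 = 0  [x>a] = 0 kN·m
Superposition: M = Σ M_i = -41728/375 kN·m ≈ -111.274667 kN·m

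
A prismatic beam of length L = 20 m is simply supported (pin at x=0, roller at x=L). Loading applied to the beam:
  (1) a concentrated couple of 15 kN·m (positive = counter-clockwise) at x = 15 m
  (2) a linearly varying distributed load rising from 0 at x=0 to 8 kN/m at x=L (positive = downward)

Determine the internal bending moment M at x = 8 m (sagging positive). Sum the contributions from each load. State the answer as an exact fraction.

Load 1 — applied couple M₀=15 kN·m at a=15 m (b=L-a=5):
  M_1 = M₀x/L  [x≤a] = 15·8/20 = 6 kN·m
Load 2 — triangular load w₀=8 kN/m (0→w₀ over full span):
  M_2 = w₀Lx/6 - w₀x³/(6L) = 8·20·8/6 - 8·8³/(6·20) = 896/5 kN·m
Superposition: M = Σ M_i = 926/5 kN·m ≈ 185.200000 kN·m

M(8) = 926/5 kN·m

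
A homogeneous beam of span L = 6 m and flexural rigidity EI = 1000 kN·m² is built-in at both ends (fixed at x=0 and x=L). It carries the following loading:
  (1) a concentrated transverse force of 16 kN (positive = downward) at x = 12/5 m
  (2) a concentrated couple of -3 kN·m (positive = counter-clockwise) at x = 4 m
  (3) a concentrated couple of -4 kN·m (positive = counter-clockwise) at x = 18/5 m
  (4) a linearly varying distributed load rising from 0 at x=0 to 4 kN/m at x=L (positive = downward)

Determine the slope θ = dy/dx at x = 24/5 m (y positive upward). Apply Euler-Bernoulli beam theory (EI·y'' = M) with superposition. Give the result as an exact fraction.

Load 1 — point force P=16 kN at a=12/5 m (b=L-a=18/5):
  θ_1 = Pa²(L-x)(2bL-(3b+a)(L-x))/(2L³EI)  [x>a] = 16·(12/5)²·(6-(24/5))·(2·(18/5)·6-(3·(18/5)+(12/5))·(6-(24/5)))/(2·6³·1000) = 2736/390625 rad
Load 2 — applied couple M₀=-3 kN·m at a=4 m (b=L-a=2):
  θ_2 = (R_Ax²/2 - M_Ax - M₀(x-a))/EI  [x>a] with R_A=-2/3, M_A=-1 = ((-2/3)·(24/5)²/2 - (-1)·(24/5) - (-3)·((24/5)-4))/1000 = -3/6250 rad
Load 3 — applied couple M₀=-4 kN·m at a=18/5 m (b=L-a=12/5):
  θ_3 = (R_Ax²/2 - M_Ax - M₀(x-a))/EI  [x>a] with R_A=-24/25, M_A=-32/25 = ((-24/25)·(24/5)²/2 - (-32/25)·(24/5) - (-4)·((24/5)-(18/5)))/1000 = -9/78125 rad
Load 4 — triangular load w₀=4 kN/m (0→w₀ over full span):
  θ_4 = -w₀(2x(L-x)(L-2x)(x+2L)+x²(L-x)²)/(120LEI) = -4·(2·(24/5)·(6-(24/5))·(6-2·(24/5))·((24/5)+2·6)+(24/5)²·(6-(24/5))²)/(120·6·1000) = 288/78125 rad
Superposition: θ = Σ θ_i = 7887/781250 rad ≈ 0.010095 rad

θ(24/5) = 7887/781250 rad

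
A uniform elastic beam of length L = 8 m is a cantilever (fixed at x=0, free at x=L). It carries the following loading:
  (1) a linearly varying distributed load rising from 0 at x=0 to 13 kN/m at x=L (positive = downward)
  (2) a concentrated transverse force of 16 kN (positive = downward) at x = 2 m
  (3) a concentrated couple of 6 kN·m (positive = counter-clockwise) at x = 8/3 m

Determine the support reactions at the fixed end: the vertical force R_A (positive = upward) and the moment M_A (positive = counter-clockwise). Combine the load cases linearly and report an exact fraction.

R_A = 68 kN, M_A = 910/3 kN·m

Load 1 — triangular load w₀=13 kN/m (0→w₀ over full span):
  R_A = w₀L/2 = 13·8/2 = 52 kN
  M_A = w₀L²/3 = 13·8²/3 = 832/3 kN·m
Load 2 — point force P=16 kN at a=2 m (b=L-a=6):
  R_A = P = 16 kN
  M_A = Pa = 16·2 = 32 kN·m
Load 3 — applied couple M₀=6 kN·m at a=8/3 m (b=L-a=16/3):
  R_A = 0 kN
  M_A = -M₀ = -6 kN·m
Superposition: R_A = 68 kN, M_A = 910/3 kN·m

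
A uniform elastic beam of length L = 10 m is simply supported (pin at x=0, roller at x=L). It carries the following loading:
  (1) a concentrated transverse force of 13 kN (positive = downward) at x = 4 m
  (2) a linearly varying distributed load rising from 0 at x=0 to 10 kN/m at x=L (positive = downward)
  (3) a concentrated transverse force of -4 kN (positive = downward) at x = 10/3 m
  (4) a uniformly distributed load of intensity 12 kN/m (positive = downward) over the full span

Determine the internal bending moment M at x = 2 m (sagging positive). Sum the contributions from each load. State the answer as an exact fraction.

Load 1 — point force P=13 kN at a=4 m (b=L-a=6):
  M_1 = Pbx/L  [x≤a] = 13·6·2/10 = 78/5 kN·m
Load 2 — triangular load w₀=10 kN/m (0→w₀ over full span):
  M_2 = w₀Lx/6 - w₀x³/(6L) = 10·10·2/6 - 10·2³/(6·10) = 32 kN·m
Load 3 — point force P=-4 kN at a=10/3 m (b=L-a=20/3):
  M_3 = Pbx/L  [x≤a] = (-4)·(20/3)·2/10 = -16/3 kN·m
Load 4 — uniform load w=12 kN/m over full span:
  M_4 = wx(L-x)/2 = 12·2·(10-2)/2 = 96 kN·m
Superposition: M = Σ M_i = 2074/15 kN·m ≈ 138.266667 kN·m

M(2) = 2074/15 kN·m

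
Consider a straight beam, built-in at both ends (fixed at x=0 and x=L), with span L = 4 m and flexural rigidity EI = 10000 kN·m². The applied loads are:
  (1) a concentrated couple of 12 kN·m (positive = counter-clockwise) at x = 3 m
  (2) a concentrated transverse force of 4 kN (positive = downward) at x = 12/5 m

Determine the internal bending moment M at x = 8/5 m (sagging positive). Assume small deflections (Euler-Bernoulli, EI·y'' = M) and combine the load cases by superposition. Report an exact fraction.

Load 1 — applied couple M₀=12 kN·m at a=3 m (b=L-a=1):
  M_1 = R_Ax - M_A  [x≤a] with R_A=27/8, M_A=15/4 = (27/8)·(8/5) - (15/4) = 33/20 kN·m
Load 2 — point force P=4 kN at a=12/5 m (b=L-a=8/5):
  M_2 = Pb²(3a+b)x/L³ - Pab²/L²  [x≤a] = 4·(8/5)²·(3·(12/5)+(8/5))·(8/5)/4³ - 4·(12/5)·(8/5)²/4² = 448/625 kN·m
Superposition: M = Σ M_i = 5917/2500 kN·m ≈ 2.366800 kN·m

M(8/5) = 5917/2500 kN·m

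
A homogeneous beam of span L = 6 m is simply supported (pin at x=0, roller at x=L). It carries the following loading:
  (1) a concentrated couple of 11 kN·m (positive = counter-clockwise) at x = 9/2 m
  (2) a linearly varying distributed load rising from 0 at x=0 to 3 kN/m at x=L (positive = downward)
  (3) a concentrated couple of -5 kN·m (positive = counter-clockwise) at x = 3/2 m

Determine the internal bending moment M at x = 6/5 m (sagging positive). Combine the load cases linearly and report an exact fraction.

M(6/5) = 582/125 kN·m

Load 1 — applied couple M₀=11 kN·m at a=9/2 m (b=L-a=3/2):
  M_1 = M₀x/L  [x≤a] = 11·(6/5)/6 = 11/5 kN·m
Load 2 — triangular load w₀=3 kN/m (0→w₀ over full span):
  M_2 = w₀Lx/6 - w₀x³/(6L) = 3·6·(6/5)/6 - 3·(6/5)³/(6·6) = 432/125 kN·m
Load 3 — applied couple M₀=-5 kN·m at a=3/2 m (b=L-a=9/2):
  M_3 = M₀x/L  [x≤a] = (-5)·(6/5)/6 = -1 kN·m
Superposition: M = Σ M_i = 582/125 kN·m ≈ 4.656000 kN·m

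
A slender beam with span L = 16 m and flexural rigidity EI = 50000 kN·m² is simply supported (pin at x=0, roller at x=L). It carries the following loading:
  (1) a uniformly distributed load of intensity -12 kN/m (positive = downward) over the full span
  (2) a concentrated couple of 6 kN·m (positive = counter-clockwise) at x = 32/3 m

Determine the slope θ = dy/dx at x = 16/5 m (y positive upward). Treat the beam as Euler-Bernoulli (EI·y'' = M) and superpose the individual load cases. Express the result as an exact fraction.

Load 1 — uniform load w=-12 kN/m over full span:
  θ_1 = -w(L³-6Lx²+4x³)/(24EI) = -(-12)·(16³-6·16·(16/5)²+4·(16/5)³)/(24·50000) = 12672/390625 rad
Load 2 — applied couple M₀=6 kN·m at a=32/3 m (b=L-a=16/3):
  θ_2 = (M₀x²/(2L)+C₁)/EI  [x≤a] with C₁=M₀(3b²-L²)/(6L)=-32/3 = (6·(16/5)²/(2·16)+(-32/3))/50000 = -41/234375 rad
Superposition: θ = Σ θ_i = 37811/1171875 rad ≈ 0.032265 rad

θ(16/5) = 37811/1171875 rad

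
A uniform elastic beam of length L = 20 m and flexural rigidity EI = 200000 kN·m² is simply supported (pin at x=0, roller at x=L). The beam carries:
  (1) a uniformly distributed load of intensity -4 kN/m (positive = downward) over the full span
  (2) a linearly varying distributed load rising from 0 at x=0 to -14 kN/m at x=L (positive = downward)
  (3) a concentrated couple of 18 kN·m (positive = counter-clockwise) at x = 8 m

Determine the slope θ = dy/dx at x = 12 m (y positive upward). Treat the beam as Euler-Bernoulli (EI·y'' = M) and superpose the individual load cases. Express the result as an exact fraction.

θ(12) = -10963/2250000 rad

Load 1 — uniform load w=-4 kN/m over full span:
  θ_1 = -w(L³-6Lx²+4x³)/(24EI) = -(-4)·(20³-6·20·12²+4·12³)/(24·200000) = -37/18750 rad
Load 2 — triangular load w₀=-14 kN/m (0→w₀ over full span):
  θ_2 = -w₀(7L⁴-30L²x²+15x⁴)/(360LEI) = -(-14)·(7·20⁴-30·20²·12²+15·12⁴)/(360·20·200000) = -406/140625 rad
Load 3 — applied couple M₀=18 kN·m at a=8 m (b=L-a=12):
  θ_3 = (M₀x²/(2L)-M₀(x-a)+C₁)/EI  [x>a] with C₁=M₀(3b²-L²)/(6L)=24/5 = (18·12²/(2·20)-18·(12-8)+(24/5))/200000 = -3/250000 rad
Superposition: θ = Σ θ_i = -10963/2250000 rad ≈ -0.004872 rad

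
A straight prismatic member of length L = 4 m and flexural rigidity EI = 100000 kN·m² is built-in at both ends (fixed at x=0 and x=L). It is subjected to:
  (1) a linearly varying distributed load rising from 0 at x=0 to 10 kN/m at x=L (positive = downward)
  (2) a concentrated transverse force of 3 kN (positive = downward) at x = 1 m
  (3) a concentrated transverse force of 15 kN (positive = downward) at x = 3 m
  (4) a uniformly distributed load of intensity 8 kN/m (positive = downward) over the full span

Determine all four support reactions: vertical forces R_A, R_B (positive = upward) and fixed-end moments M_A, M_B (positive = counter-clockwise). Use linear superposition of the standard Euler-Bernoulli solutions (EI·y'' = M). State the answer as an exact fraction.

Load 1 — triangular load w₀=10 kN/m (0→w₀ over full span):
  R_A = 3w₀L/20 = 3·10·4/20 = 6 kN
  M_A = w₀L²/30 = 10·4²/30 = 16/3 kN·m
  R_B = 7w₀L/20 = 7·10·4/20 = 14 kN
  M_B = -w₀L²/20 = -10·4²/20 = -8 kN·m
Load 2 — point force P=3 kN at a=1 m (b=L-a=3):
  R_A = Pb²(3a+b)/L³ = 3·3²·(3·1+3)/4³ = 81/32 kN
  M_A = Pab²/L² = 3·1·3²/4² = 27/16 kN·m
  R_B = Pa²(a+3b)/L³ = 3·1²·(1+3·3)/4³ = 15/32 kN
  M_B = -Pa²b/L² = -3·1²·3/4² = -9/16 kN·m
Load 3 — point force P=15 kN at a=3 m (b=L-a=1):
  R_A = Pb²(3a+b)/L³ = 15·1²·(3·3+1)/4³ = 75/32 kN
  M_A = Pab²/L² = 15·3·1²/4² = 45/16 kN·m
  R_B = Pa²(a+3b)/L³ = 15·3²·(3+3·1)/4³ = 405/32 kN
  M_B = -Pa²b/L² = -15·3²·1/4² = -135/16 kN·m
Load 4 — uniform load w=8 kN/m over full span:
  R_A = wL/2 = 8·4/2 = 16 kN
  M_A = wL²/12 = 8·4²/12 = 32/3 kN·m
  R_B = wL/2 = 8·4/2 = 16 kN
  M_B = -wL²/12 = -8·4²/12 = -32/3 kN·m
Superposition: R_A = 215/8 kN, M_A = 41/2 kN·m, R_B = 345/8 kN, M_B = -83/3 kN·m

R_A = 215/8 kN, M_A = 41/2 kN·m, R_B = 345/8 kN, M_B = -83/3 kN·m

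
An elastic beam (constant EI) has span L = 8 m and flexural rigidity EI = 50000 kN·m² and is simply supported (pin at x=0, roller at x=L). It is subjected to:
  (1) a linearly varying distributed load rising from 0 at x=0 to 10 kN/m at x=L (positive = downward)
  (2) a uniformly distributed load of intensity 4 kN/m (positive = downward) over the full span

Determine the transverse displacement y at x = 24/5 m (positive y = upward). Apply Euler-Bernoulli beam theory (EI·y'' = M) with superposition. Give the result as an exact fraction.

Load 1 — triangular load w₀=10 kN/m (0→w₀ over full span):
  y_1 = -w₀x(7L⁴-10L²x²+3x⁴)/(360LEI) = -10·(24/5)·(7·8⁴-10·8²·(24/5)²+3·(24/5)⁴)/(360·8·50000) = -151552/29296875 m
Load 2 — uniform load w=4 kN/m over full span:
  y_2 = -wx(L³-2Lx²+x³)/(24EI) = -4·(24/5)·(8³-2·8·(24/5)²+(24/5)³)/(24·50000) = -7936/1953125 m
Superposition: y = Σ y_i = -270592/29296875 m ≈ -0.009236 m

y(24/5) = -270592/29296875 m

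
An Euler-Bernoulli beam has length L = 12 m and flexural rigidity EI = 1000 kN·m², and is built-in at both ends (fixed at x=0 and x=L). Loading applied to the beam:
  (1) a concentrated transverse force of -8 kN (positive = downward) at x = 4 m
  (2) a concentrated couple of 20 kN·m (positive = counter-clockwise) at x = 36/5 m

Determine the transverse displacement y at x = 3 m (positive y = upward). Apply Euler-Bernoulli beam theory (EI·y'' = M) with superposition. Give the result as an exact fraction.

y(3) = 29/1500 m

Load 1 — point force P=-8 kN at a=4 m (b=L-a=8):
  y_1 = -Pb²x²(3aL-(3a+b)x)/(6L³EI)  [x≤a] = -(-8)·8²·3²·(3·4·12-(3·4+8)·3)/(6·12³·1000) = 14/375 m
Load 2 — applied couple M₀=20 kN·m at a=36/5 m (b=L-a=24/5):
  y_2 = (R_Ax³/6 - M_Ax²/2)/EI  [x≤a] with R_A=12/5, M_A=32/5 = ((12/5)·3³/6 - (32/5)·3²/2)/1000 = -9/500 m
Superposition: y = Σ y_i = 29/1500 m ≈ 0.019333 m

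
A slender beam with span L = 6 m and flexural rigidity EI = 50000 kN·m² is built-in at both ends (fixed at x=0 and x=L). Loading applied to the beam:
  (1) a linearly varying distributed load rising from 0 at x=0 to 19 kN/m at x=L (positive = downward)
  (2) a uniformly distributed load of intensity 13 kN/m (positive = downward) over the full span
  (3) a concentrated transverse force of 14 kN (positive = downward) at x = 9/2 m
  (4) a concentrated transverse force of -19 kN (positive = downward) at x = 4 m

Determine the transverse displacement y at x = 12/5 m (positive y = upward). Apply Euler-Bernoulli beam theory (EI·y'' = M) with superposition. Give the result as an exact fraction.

Load 1 — triangular load w₀=19 kN/m (0→w₀ over full span):
  y_1 = -w₀x²(L-x)²(x+2L)/(120LEI) = -19·(12/5)²·(6-(12/5))²·((12/5)+2·6)/(120·6·50000) = -27702/48828125 m
Load 2 — uniform load w=13 kN/m over full span:
  y_2 = -wx²(L-x)²/(24EI) = -13·(12/5)²·(6-(12/5))²/(24·50000) = -3159/3906250 m
Load 3 — point force P=14 kN at a=9/2 m (b=L-a=3/2):
  y_3 = -Pb²x²(3aL-(3a+b)x)/(6L³EI)  [x≤a] = -14·(3/2)²·(12/5)²·(3·(9/2)·6-(3·(9/2)+(3/2))·(12/5))/(6·6³·50000) = -63/500000 m
Load 4 — point force P=-19 kN at a=4 m (b=L-a=2):
  y_4 = -Pb²x²(3aL-(3a+b)x)/(6L³EI)  [x≤a] = -(-19)·2²·(12/5)²·(3·4·6-(3·4+2)·(12/5))/(6·6³·50000) = 304/1171875 m
Superposition: y = Σ y_i = -5824817/4687500000 m ≈ -0.001243 m

y(12/5) = -5824817/4687500000 m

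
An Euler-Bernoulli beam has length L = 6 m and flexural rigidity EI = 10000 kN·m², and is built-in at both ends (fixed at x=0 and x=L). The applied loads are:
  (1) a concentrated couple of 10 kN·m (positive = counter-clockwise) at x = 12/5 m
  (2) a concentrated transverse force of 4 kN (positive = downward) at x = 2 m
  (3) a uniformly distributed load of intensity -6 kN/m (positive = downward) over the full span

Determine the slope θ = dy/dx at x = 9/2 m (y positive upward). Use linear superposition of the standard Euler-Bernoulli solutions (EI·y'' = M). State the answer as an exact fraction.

Load 1 — applied couple M₀=10 kN·m at a=12/5 m (b=L-a=18/5):
  θ_1 = (R_Ax²/2 - M_Ax - M₀(x-a))/EI  [x>a] with R_A=12/5, M_A=6/5 = ((12/5)·(9/2)²/2 - (6/5)·(9/2) - 10·((9/2)-(12/5)))/10000 = -21/100000 rad
Load 2 — point force P=4 kN at a=2 m (b=L-a=4):
  θ_2 = Pa²(L-x)(2bL-(3b+a)(L-x))/(2L³EI)  [x>a] = 4·2²·(6-(9/2))·(2·4·6-(3·4+2)·(6-(9/2)))/(2·6³·10000) = 3/20000 rad
Load 3 — uniform load w=-6 kN/m over full span:
  θ_3 = -wx(L-x)(L-2x)/(12EI) = -(-6)·(9/2)·(6-(9/2))·(6-2·(9/2))/(12·10000) = -81/80000 rad
Superposition: θ = Σ θ_i = -429/400000 rad ≈ -0.001073 rad

θ(9/2) = -429/400000 rad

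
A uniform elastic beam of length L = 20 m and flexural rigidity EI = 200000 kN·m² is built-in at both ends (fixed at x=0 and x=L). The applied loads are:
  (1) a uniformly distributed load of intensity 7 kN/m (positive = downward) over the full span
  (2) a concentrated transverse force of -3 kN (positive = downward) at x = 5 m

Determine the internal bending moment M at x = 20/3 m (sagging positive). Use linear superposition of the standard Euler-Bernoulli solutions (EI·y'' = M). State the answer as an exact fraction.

M(20/3) = 10705/144 kN·m

Load 1 — uniform load w=7 kN/m over full span:
  M_1 = wLx/2 - wL²/12 - wx²/2 = 7·20·(20/3)/2 - 7·20²/12 - 7·(20/3)²/2 = 700/9 kN·m
Load 2 — point force P=-3 kN at a=5 m (b=L-a=15):
  M_2 = Pa²(a+3b)(L-x)/L³ - Pa²b/L²  [x>a] = (-3)·5²·(5+3·15)·(20-(20/3))/20³ - (-3)·5²·15/20² = -55/16 kN·m
Superposition: M = Σ M_i = 10705/144 kN·m ≈ 74.340278 kN·m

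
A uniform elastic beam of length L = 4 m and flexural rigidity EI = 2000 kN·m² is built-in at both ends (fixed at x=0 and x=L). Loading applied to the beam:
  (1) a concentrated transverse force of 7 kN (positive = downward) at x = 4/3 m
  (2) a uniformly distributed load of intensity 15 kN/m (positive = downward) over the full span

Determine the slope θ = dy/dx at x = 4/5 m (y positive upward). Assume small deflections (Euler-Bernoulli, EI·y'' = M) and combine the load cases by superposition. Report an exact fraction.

θ(4/5) = -394/84375 rad

Load 1 — point force P=7 kN at a=4/3 m (b=L-a=8/3):
  θ_1 = -Pb²x(2aL-(3a+b)x)/(2L³EI)  [x≤a] = -7·(8/3)²·(4/5)·(2·(4/3)·4-(3·(4/3)+(8/3))·(4/5))/(2·4³·2000) = -14/16875 rad
Load 2 — uniform load w=15 kN/m over full span:
  θ_2 = -wx(L-x)(L-2x)/(12EI) = -15·(4/5)·(4-(4/5))·(4-2·(4/5))/(12·2000) = -12/3125 rad
Superposition: θ = Σ θ_i = -394/84375 rad ≈ -0.004670 rad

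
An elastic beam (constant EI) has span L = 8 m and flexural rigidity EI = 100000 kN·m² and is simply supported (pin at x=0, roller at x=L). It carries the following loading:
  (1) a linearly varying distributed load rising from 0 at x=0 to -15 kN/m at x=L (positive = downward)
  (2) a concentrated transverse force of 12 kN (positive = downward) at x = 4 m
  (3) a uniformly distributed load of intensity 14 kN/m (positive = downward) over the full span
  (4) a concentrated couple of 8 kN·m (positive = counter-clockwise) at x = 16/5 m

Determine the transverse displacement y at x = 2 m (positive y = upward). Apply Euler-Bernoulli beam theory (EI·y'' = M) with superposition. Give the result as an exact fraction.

Load 1 — triangular load w₀=-15 kN/m (0→w₀ over full span):
  y_1 = -w₀x(7L⁴-10L²x²+3x⁴)/(360LEI) = -(-15)·2·(7·8⁴-10·8²·2²+3·2⁴)/(360·8·100000) = 109/40000 m
Load 2 — point force P=12 kN at a=4 m (b=L-a=4):
  y_2 = -Pbx(L²-b²-x²)/(6LEI)  [x≤a] = -12·4·2·(8²-4²-2²)/(6·8·100000) = -11/12500 m
Load 3 — uniform load w=14 kN/m over full span:
  y_3 = -wx(L³-2Lx²+x³)/(24EI) = -14·2·(8³-2·8·2²+2³)/(24·100000) = -133/25000 m
Load 4 — applied couple M₀=8 kN·m at a=16/5 m (b=L-a=24/5):
  y_4 = (M₀x³/(6L)+C₁x)/EI  [x≤a] with C₁=M₀(3b²-L²)/(6L)=64/75 = (8·2³/(6·8)+(64/75)·2)/100000 = 19/625000 m
Superposition: y = Σ y_i = -17223/5000000 m ≈ -0.003445 m

y(2) = -17223/5000000 m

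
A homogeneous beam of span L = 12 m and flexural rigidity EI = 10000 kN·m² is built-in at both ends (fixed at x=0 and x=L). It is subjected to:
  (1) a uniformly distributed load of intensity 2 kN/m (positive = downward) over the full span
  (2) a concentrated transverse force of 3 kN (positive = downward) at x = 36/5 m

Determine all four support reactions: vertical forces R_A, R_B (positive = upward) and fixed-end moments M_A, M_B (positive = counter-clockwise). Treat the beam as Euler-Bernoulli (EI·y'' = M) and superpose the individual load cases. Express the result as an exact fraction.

R_A = 1632/125 kN, M_A = 3432/125 kN·m, R_B = 1743/125 kN, M_B = -3648/125 kN·m

Load 1 — uniform load w=2 kN/m over full span:
  R_A = wL/2 = 2·12/2 = 12 kN
  M_A = wL²/12 = 2·12²/12 = 24 kN·m
  R_B = wL/2 = 2·12/2 = 12 kN
  M_B = -wL²/12 = -2·12²/12 = -24 kN·m
Load 2 — point force P=3 kN at a=36/5 m (b=L-a=24/5):
  R_A = Pb²(3a+b)/L³ = 3·(24/5)²·(3·(36/5)+(24/5))/12³ = 132/125 kN
  M_A = Pab²/L² = 3·(36/5)·(24/5)²/12² = 432/125 kN·m
  R_B = Pa²(a+3b)/L³ = 3·(36/5)²·((36/5)+3·(24/5))/12³ = 243/125 kN
  M_B = -Pa²b/L² = -3·(36/5)²·(24/5)/12² = -648/125 kN·m
Superposition: R_A = 1632/125 kN, M_A = 3432/125 kN·m, R_B = 1743/125 kN, M_B = -3648/125 kN·m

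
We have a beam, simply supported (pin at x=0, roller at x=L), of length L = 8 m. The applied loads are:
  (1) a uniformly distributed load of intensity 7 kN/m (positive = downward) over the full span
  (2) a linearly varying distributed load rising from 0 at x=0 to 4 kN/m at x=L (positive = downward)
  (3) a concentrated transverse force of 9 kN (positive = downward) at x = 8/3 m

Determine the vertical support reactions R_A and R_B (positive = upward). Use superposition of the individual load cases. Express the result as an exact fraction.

Load 1 — uniform load w=7 kN/m over full span:
  R_A = wL/2 = 7·8/2 = 28 kN
  R_B = wL/2 = 7·8/2 = 28 kN
Load 2 — triangular load w₀=4 kN/m (0→w₀ over full span):
  R_A = w₀L/6 = 4·8/6 = 16/3 kN
  R_B = w₀L/3 = 4·8/3 = 32/3 kN
Load 3 — point force P=9 kN at a=8/3 m (b=L-a=16/3):
  R_A = Pb/L = 9·(16/3)/8 = 6 kN
  R_B = Pa/L = 9·(8/3)/8 = 3 kN
Superposition: R_A = 118/3 kN, R_B = 125/3 kN

R_A = 118/3 kN, R_B = 125/3 kN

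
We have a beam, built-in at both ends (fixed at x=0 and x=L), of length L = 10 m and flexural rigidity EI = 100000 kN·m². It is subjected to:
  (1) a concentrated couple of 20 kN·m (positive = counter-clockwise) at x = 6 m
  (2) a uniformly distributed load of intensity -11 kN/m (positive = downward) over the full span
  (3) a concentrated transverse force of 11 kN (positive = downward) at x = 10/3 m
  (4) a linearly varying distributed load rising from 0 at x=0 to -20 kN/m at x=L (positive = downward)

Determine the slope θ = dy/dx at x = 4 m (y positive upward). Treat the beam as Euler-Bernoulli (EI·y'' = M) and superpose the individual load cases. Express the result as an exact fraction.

Load 1 — applied couple M₀=20 kN·m at a=6 m (b=L-a=4):
  θ_1 = (R_Ax²/2 - M_Ax)/EI  [x≤a] with R_A=72/25, M_A=32/5 = ((72/25)·4²/2 - (32/5)·4)/100000 = -2/78125 rad
Load 2 — uniform load w=-11 kN/m over full span:
  θ_2 = -wx(L-x)(L-2x)/(12EI) = -(-11)·4·(10-4)·(10-2·4)/(12·100000) = 11/25000 rad
Load 3 — point force P=11 kN at a=10/3 m (b=L-a=20/3):
  θ_3 = Pa²(L-x)(2bL-(3b+a)(L-x))/(2L³EI)  [x>a] = 11·(10/3)²·(10-4)·(2·(20/3)·10-(3·(20/3)+(10/3))·(10-4))/(2·10³·100000) = -11/450000 rad
Load 4 — triangular load w₀=-20 kN/m (0→w₀ over full span):
  θ_4 = -w₀(2x(L-x)(L-2x)(x+2L)+x²(L-x)²)/(120LEI) = -(-20)·(2·4·(10-4)·(10-2·4)·(4+2·10)+4²·(10-4)²)/(120·10·100000) = 3/6250 rad
Superposition: θ = Σ θ_i = 9787/11250000 rad ≈ 0.000870 rad

θ(4) = 9787/11250000 rad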